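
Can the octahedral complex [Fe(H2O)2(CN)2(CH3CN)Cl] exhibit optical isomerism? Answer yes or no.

yes

Systematic placement gives 6 geometric isomers: H2O trans, CN cis; H2O cis, CN cis (3 arrangements, 2 chiral); H2O trans, CN trans; H2O cis, CN trans.
Of these, 2 lack any improper symmetry element and so occur as enantiomeric pairs, giving 6 + 2 = 8 stereoisomers in total.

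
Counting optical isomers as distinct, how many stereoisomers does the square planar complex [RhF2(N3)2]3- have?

In a square planar complex each vertex has one trans partner and two cis neighbours.
Working through the distinct placements yields 2 geometric isomers: F cis; F trans.
Each arrangement has an internal mirror plane or centre of symmetry, so none is chiral.

2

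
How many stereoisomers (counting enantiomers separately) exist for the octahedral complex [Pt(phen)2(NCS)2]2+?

In an octahedral complex each vertex has one trans partner and four cis neighbours.
Each phen is bidentate and must span two cis positions.
There are 2 geometric isomers: NCS trans; NCS cis (chiral).
One of these lacks any improper symmetry element and so occurs as an enantiomeric pair, giving 2 + 1 = 3 stereoisomers in total.

3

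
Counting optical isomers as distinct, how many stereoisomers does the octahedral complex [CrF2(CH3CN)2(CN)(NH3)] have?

The six octahedral sites form three mutually perpendicular trans pairs.
The distinct arrangements are (6 in all): F cis, CH3CN trans; F trans, CH3CN trans; F cis, CH3CN cis (3 arrangements, 2 chiral); F trans, CH3CN cis.
Of these, 2 lack any improper symmetry element and so occur as enantiomeric pairs, giving 6 + 2 = 8 stereoisomers in total.

8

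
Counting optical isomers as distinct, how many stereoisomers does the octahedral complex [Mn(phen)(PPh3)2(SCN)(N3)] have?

6

Each phen is bidentate and must span two cis positions.
The distinct arrangements are (4 in all): PPh3 cis (3 arrangements, 2 chiral); PPh3 trans.
Of these, 2 lack any improper symmetry element and so occur as enantiomeric pairs, giving 4 + 2 = 6 stereoisomers in total.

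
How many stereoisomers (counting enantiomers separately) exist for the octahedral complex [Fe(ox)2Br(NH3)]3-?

3

An octahedron has six vertices in three trans pairs; every non-trans pair is cis.
Each ox is bidentate and must span two cis positions.
Systematic placement gives 2 geometric isomers: Br and NH3 mutually trans; Br and NH3 mutually cis (chiral).
One of these lacks any improper symmetry element and so occurs as an enantiomeric pair, giving 2 + 1 = 3 stereoisomers in total.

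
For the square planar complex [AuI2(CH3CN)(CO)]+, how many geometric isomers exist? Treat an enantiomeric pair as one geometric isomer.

A square has two trans pairs of vertices; adjacent vertices are cis.
Systematic placement gives 2 geometric isomers: I cis; I trans.

2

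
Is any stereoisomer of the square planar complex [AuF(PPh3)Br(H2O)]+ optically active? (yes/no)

Systematic placement gives 3 geometric isomers: (Br/H2O trans, F/PPh3 trans); (Br/PPh3 trans, F/H2O trans); (Br/F trans, H2O/PPh3 trans).
Each arrangement has an internal mirror plane or centre of symmetry, so none is chiral.

no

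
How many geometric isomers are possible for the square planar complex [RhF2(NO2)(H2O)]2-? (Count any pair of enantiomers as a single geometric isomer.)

2

In a square planar complex each vertex has one trans partner and two cis neighbours.
The distinct arrangements are (2 in all): F cis; F trans.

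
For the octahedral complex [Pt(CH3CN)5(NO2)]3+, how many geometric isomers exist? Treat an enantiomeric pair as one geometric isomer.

Only one geometric arrangement is possible.

1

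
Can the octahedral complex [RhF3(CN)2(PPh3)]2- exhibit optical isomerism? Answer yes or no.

In an octahedral complex each vertex has one trans partner and four cis neighbours.
Systematic placement gives 3 geometric isomers: F mer, CN trans; F fac, CN cis; F mer, CN cis.
Each arrangement has an internal mirror plane or centre of symmetry, so none is chiral.

no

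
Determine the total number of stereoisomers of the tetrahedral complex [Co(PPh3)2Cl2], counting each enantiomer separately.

All four vertices of a tetrahedron are equivalent and mutually adjacent, so cis/trans isomerism cannot arise.
Only one geometric arrangement is possible.

1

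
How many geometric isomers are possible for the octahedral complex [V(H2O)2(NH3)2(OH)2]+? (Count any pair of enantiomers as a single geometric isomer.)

5

The distinct arrangements are (5 in all): H2O trans, NH3 trans, OH trans; H2O trans, NH3 cis, OH cis; H2O cis, NH3 cis, OH trans; H2O cis, NH3 cis, OH cis (chiral); H2O cis, NH3 trans, OH cis.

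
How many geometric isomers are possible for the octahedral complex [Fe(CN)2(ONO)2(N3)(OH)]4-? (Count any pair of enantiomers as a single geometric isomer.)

6

In an octahedral complex each vertex has one trans partner and four cis neighbours.
There are 6 geometric isomers: CN trans, ONO trans; CN trans, ONO cis; CN cis, ONO trans; CN cis, ONO cis (3 arrangements, 2 chiral).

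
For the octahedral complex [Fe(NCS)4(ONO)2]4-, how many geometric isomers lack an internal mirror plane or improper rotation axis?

An octahedron has six vertices in three trans pairs; every non-trans pair is cis.
Systematic placement gives 2 geometric isomers: ONO trans; ONO cis.
Each arrangement has an internal mirror plane or centre of symmetry, so none is chiral.

0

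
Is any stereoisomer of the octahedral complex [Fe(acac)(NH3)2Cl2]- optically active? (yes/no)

yes

An octahedron has six vertices in three trans pairs; every non-trans pair is cis.
Each acac is bidentate and must span two cis positions.
The distinct arrangements are (3 in all): NH3 cis, Cl trans; NH3 cis, Cl cis (chiral); NH3 trans, Cl cis.
One of these lacks any improper symmetry element and so occurs as an enantiomeric pair, giving 3 + 1 = 4 stereoisomers in total.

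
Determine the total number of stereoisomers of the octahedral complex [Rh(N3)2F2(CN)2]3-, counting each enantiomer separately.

In an octahedral complex each vertex has one trans partner and four cis neighbours.
Working through the distinct placements yields 5 geometric isomers: N3 trans, F trans, CN trans; N3 cis, F cis, CN trans; N3 trans, F cis, CN cis; N3 cis, F cis, CN cis (chiral); N3 cis, F trans, CN cis.
One of these lacks any improper symmetry element and so occurs as an enantiomeric pair, giving 5 + 1 = 6 stereoisomers in total.

6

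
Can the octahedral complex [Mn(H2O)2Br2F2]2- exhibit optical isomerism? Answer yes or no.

yes

The six octahedral sites form three mutually perpendicular trans pairs.
The distinct arrangements are (5 in all): H2O trans, Br trans, F trans; H2O cis, Br trans, F cis; H2O trans, Br cis, F cis; H2O cis, Br cis, F cis (chiral); H2O cis, Br cis, F trans.
One of these lacks any improper symmetry element and so occurs as an enantiomeric pair, giving 5 + 1 = 6 stereoisomers in total.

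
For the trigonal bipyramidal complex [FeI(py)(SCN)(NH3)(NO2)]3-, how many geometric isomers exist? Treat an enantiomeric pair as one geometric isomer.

10

Exhaustive case analysis gives 10 geometric isomers.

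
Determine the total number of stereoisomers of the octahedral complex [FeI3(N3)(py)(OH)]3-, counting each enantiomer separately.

5

An octahedron has six vertices in three trans pairs; every non-trans pair is cis.
Working through the distinct placements yields 4 geometric isomers: I mer (3 arrangements); I fac (chiral).
One of these lacks any improper symmetry element and so occurs as an enantiomeric pair, giving 4 + 1 = 5 stereoisomers in total.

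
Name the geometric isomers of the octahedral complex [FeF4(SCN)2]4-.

The six octahedral sites form three mutually perpendicular trans pairs.
The distinct arrangements are (2 in all): SCN trans; SCN cis.

cis and trans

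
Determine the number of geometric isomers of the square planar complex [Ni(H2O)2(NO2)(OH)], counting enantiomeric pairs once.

In a square planar complex each vertex has one trans partner and two cis neighbours.
Systematic placement gives 2 geometric isomers: H2O cis; H2O trans.

2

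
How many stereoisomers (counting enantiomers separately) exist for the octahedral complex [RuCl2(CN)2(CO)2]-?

The six octahedral sites form three mutually perpendicular trans pairs.
There are 5 geometric isomers: Cl trans, CN trans, CO trans; Cl cis, CN trans, CO cis; Cl trans, CN cis, CO cis; Cl cis, CN cis, CO cis (chiral); Cl cis, CN cis, CO trans.
One of these lacks any improper symmetry element and so occurs as an enantiomeric pair, giving 5 + 1 = 6 stereoisomers in total.

6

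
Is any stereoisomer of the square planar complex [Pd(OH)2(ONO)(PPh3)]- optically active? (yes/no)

A square has two trans pairs of vertices; adjacent vertices are cis.
Systematic placement gives 2 geometric isomers: OH cis; OH trans.
Each arrangement has an internal mirror plane or centre of symmetry, so none is chiral.

no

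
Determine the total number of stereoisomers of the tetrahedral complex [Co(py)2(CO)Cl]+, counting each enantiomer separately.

1

In a tetrahedral complex all four positions are equivalent and every pair of ligands is adjacent — there is no cis/trans distinction.
Only one geometric arrangement is possible.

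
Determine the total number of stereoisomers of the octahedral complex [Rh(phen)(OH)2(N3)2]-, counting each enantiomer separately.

The six octahedral sites form three mutually perpendicular trans pairs.
Each phen is bidentate and must span two cis positions.
The distinct arrangements are (3 in all): OH cis, N3 trans; OH cis, N3 cis (chiral); OH trans, N3 cis.
One of these lacks any improper symmetry element and so occurs as an enantiomeric pair, giving 3 + 1 = 4 stereoisomers in total.

4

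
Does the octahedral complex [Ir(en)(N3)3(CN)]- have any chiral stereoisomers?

no

The six octahedral sites form three mutually perpendicular trans pairs.
Each en is bidentate and must span two cis positions.
The distinct arrangements are (2 in all): N3 fac; N3 mer.
Each arrangement has an internal mirror plane or centre of symmetry, so none is chiral.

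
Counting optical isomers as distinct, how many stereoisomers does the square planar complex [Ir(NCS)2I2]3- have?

2

In a square planar complex each vertex has one trans partner and two cis neighbours.
Systematic placement gives 2 geometric isomers: NCS cis; NCS trans.
Each arrangement has an internal mirror plane or centre of symmetry, so none is chiral.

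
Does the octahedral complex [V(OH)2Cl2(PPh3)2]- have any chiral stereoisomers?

yes

The six octahedral sites form three mutually perpendicular trans pairs.
Systematic placement gives 5 geometric isomers: OH trans, Cl trans, PPh3 trans; OH cis, Cl trans, PPh3 cis; OH cis, Cl cis, PPh3 trans; OH cis, Cl cis, PPh3 cis (chiral); OH trans, Cl cis, PPh3 cis.
One of these lacks any improper symmetry element and so occurs as an enantiomeric pair, giving 5 + 1 = 6 stereoisomers in total.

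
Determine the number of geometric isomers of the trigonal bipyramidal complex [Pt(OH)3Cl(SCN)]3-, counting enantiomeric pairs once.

A trigonal bipyramid has two axial and three equatorial sites, which are chemically inequivalent.
There are 4 geometric isomers: Cl axial, SCN equatorial; Cl axial, SCN axial; Cl equatorial, SCN equatorial; Cl equatorial, SCN axial.

4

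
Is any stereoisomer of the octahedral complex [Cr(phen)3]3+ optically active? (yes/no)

The six octahedral sites form three mutually perpendicular trans pairs.
Each phen is bidentate and must span two cis positions.
Only one geometric arrangement is possible; it has no improper symmetry element, so it exists as a pair of enantiomers (2 stereoisomers).

yes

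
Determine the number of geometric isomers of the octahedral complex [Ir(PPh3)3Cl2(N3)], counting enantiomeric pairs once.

3

The six octahedral sites form three mutually perpendicular trans pairs.
The distinct arrangements are (3 in all): PPh3 mer, Cl trans; PPh3 mer, Cl cis; PPh3 fac, Cl cis.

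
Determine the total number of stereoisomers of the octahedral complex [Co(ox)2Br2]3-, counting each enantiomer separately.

The six octahedral sites form three mutually perpendicular trans pairs.
Each ox is bidentate and must span two cis positions.
There are 2 geometric isomers: Br trans; Br cis (chiral).
One of these lacks any improper symmetry element and so occurs as an enantiomeric pair, giving 2 + 1 = 3 stereoisomers in total.

3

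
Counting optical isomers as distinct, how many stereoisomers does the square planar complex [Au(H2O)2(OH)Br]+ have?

2

Working through the distinct placements yields 2 geometric isomers: H2O cis; H2O trans.
Each arrangement has an internal mirror plane or centre of symmetry, so none is chiral.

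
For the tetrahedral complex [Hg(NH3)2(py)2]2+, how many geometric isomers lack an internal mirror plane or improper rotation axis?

0

In a tetrahedral complex all four positions are equivalent and every pair of ligands is adjacent — there is no cis/trans distinction.
Only one geometric arrangement is possible.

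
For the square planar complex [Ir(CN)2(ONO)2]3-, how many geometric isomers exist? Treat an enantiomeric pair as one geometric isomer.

A square has two trans pairs of vertices; adjacent vertices are cis.
Systematic placement gives 2 geometric isomers: CN cis; CN trans.

2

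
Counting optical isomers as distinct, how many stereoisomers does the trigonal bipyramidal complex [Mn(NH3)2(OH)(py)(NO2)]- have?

Systematic enumeration (placing each ligand type in turn and discarding arrangements equivalent by rotation or reflection) gives 7 geometric isomers.
Of these, 3 lack any improper symmetry element and so occur as enantiomeric pairs, giving 7 + 3 = 10 stereoisomers in total.

10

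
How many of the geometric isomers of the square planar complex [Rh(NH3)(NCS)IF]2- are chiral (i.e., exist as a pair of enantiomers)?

A square has two trans pairs of vertices; adjacent vertices are cis.
Working through the distinct placements yields 3 geometric isomers: (F/NCS trans, I/NH3 trans); (F/NH3 trans, I/NCS trans); (F/I trans, NCS/NH3 trans).
Each arrangement has an internal mirror plane or centre of symmetry, so none is chiral.

0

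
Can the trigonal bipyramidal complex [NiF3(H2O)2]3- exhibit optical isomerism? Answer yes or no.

no

A trigonal bipyramid has two axial and three equatorial sites, which are chemically inequivalent.
Working through the distinct placements yields 3 geometric isomers: H2O both equatorial; H2O one axial, one equatorial; H2O both axial.
Each arrangement has an internal mirror plane or centre of symmetry, so none is chiral.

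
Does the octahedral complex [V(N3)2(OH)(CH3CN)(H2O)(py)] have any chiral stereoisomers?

yes

An octahedron has six vertices in three trans pairs; every non-trans pair is cis.
Exhaustive case analysis gives 9 geometric isomers.
Of these, 6 lack any improper symmetry element and so occur as enantiomeric pairs, giving 9 + 6 = 15 stereoisomers in total.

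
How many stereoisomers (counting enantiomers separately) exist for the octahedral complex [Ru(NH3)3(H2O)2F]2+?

3

Working through the distinct placements yields 3 geometric isomers: NH3 mer, H2O cis; NH3 mer, H2O trans; NH3 fac, H2O cis.
Each arrangement has an internal mirror plane or centre of symmetry, so none is chiral.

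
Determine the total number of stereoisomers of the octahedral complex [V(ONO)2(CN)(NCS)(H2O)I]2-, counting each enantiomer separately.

An octahedron has six vertices in three trans pairs; every non-trans pair is cis.
Systematic enumeration (placing each ligand type in turn and discarding arrangements equivalent by rotation or reflection) gives 9 geometric isomers.
Of these, 6 lack any improper symmetry element and so occur as enantiomeric pairs, giving 9 + 6 = 15 stereoisomers in total.

15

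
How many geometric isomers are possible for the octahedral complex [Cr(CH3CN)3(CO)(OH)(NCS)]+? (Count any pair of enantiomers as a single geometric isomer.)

The six octahedral sites form three mutually perpendicular trans pairs.
The distinct arrangements are (4 in all): CH3CN mer (3 arrangements); CH3CN fac (chiral).

4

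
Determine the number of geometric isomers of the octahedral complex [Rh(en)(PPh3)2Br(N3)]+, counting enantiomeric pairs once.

4

An octahedron has six vertices in three trans pairs; every non-trans pair is cis.
Each en is bidentate and must span two cis positions.
The distinct arrangements are (4 in all): PPh3 cis (3 arrangements, 2 chiral); PPh3 trans.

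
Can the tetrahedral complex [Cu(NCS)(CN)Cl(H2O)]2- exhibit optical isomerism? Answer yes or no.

Only one geometric arrangement is possible; it has no improper symmetry element, so it exists as a pair of enantiomers (2 stereoisomers).

yes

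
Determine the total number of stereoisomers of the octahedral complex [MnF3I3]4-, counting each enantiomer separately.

An octahedron has six vertices in three trans pairs; every non-trans pair is cis.
There are 2 geometric isomers: F mer; F fac.
Each arrangement has an internal mirror plane or centre of symmetry, so none is chiral.

2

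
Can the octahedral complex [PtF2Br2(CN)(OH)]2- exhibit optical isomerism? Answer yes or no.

The distinct arrangements are (6 in all): F cis, Br trans; F trans, Br trans; F cis, Br cis (3 arrangements, 2 chiral); F trans, Br cis.
Of these, 2 lack any improper symmetry element and so occur as enantiomeric pairs, giving 6 + 2 = 8 stereoisomers in total.

yes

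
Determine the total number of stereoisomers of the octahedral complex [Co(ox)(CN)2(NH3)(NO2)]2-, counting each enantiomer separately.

In an octahedral complex each vertex has one trans partner and four cis neighbours.
Each ox is bidentate and must span two cis positions.
There are 4 geometric isomers: CN trans; CN cis (3 arrangements, 2 chiral).
Of these, 2 lack any improper symmetry element and so occur as enantiomeric pairs, giving 4 + 2 = 6 stereoisomers in total.

6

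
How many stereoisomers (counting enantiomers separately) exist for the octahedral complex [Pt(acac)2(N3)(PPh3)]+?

3

An octahedron has six vertices in three trans pairs; every non-trans pair is cis.
Each acac is bidentate and must span two cis positions.
The distinct arrangements are (2 in all): N3 and PPh3 mutually trans; N3 and PPh3 mutually cis (chiral).
One of these lacks any improper symmetry element and so occurs as an enantiomeric pair, giving 2 + 1 = 3 stereoisomers in total.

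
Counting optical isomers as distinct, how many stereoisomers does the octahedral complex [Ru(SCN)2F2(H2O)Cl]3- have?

The six octahedral sites form three mutually perpendicular trans pairs.
Working through the distinct placements yields 6 geometric isomers: SCN trans, F cis; SCN cis, F cis (3 arrangements, 2 chiral); SCN trans, F trans; SCN cis, F trans.
Of these, 2 lack any improper symmetry element and so occur as enantiomeric pairs, giving 6 + 2 = 8 stereoisomers in total.

8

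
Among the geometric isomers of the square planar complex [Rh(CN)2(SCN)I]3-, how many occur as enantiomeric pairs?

A square has two trans pairs of vertices; adjacent vertices are cis.
Systematic placement gives 2 geometric isomers: CN cis; CN trans.
Each arrangement has an internal mirror plane or centre of symmetry, so none is chiral.

0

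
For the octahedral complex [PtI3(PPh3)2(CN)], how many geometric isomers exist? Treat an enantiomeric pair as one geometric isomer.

In an octahedral complex each vertex has one trans partner and four cis neighbours.
There are 3 geometric isomers: I mer, PPh3 trans; I fac, PPh3 cis; I mer, PPh3 cis.

3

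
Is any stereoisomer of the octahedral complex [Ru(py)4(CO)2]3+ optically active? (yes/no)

no

There are 2 geometric isomers: CO trans; CO cis.
Each arrangement has an internal mirror plane or centre of symmetry, so none is chiral.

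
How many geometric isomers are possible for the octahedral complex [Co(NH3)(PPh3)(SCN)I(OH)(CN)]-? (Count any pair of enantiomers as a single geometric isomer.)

The six octahedral sites form three mutually perpendicular trans pairs.
Systematic enumeration (placing each ligand type in turn and discarding arrangements equivalent by rotation or reflection) gives 15 geometric isomers.

15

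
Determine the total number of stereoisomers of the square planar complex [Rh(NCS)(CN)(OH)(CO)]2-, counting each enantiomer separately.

3

In a square planar complex each vertex has one trans partner and two cis neighbours.
Systematic placement gives 3 geometric isomers: (CN/NCS trans, CO/OH trans); (CN/OH trans, CO/NCS trans); (CN/CO trans, NCS/OH trans).
Each arrangement has an internal mirror plane or centre of symmetry, so none is chiral.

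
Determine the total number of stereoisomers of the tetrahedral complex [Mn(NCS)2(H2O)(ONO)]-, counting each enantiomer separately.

1

In a tetrahedral complex all four positions are equivalent and every pair of ligands is adjacent — there is no cis/trans distinction.
Only one geometric arrangement is possible.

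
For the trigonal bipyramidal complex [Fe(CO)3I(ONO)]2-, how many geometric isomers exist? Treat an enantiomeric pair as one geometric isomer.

In a trigonal bipyramid the two axial positions differ from the three equatorial ones.
The distinct arrangements are (4 in all): I equatorial, ONO equatorial; I axial, ONO equatorial; I equatorial, ONO axial; I axial, ONO axial.

4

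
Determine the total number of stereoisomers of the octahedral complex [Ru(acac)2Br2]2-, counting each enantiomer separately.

3

An octahedron has six vertices in three trans pairs; every non-trans pair is cis.
Each acac is bidentate and must span two cis positions.
The distinct arrangements are (2 in all): Br trans; Br cis (chiral).
One of these lacks any improper symmetry element and so occurs as an enantiomeric pair, giving 2 + 1 = 3 stereoisomers in total.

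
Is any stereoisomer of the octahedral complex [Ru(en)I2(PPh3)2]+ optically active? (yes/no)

In an octahedral complex each vertex has one trans partner and four cis neighbours.
Each en is bidentate and must span two cis positions.
The distinct arrangements are (3 in all): I trans, PPh3 cis; I cis, PPh3 cis (chiral); I cis, PPh3 trans.
One of these lacks any improper symmetry element and so occurs as an enantiomeric pair, giving 3 + 1 = 4 stereoisomers in total.

yes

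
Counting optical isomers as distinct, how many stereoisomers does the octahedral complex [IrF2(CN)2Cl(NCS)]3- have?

8

In an octahedral complex each vertex has one trans partner and four cis neighbours.
Systematic placement gives 6 geometric isomers: F cis, CN trans; F trans, CN trans; F cis, CN cis (3 arrangements, 2 chiral); F trans, CN cis.
Of these, 2 lack any improper symmetry element and so occur as enantiomeric pairs, giving 6 + 2 = 8 stereoisomers in total.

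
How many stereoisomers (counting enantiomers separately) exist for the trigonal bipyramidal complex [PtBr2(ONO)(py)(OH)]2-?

A trigonal bipyramid has two axial and three equatorial sites, which are chemically inequivalent.
Exhaustive case analysis gives 7 geometric isomers.
Of these, 3 lack any improper symmetry element and so occur as enantiomeric pairs, giving 7 + 3 = 10 stereoisomers in total.

10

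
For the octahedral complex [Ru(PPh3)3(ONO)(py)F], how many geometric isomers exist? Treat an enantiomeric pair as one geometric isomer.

4

There are 4 geometric isomers: PPh3 mer (3 arrangements); PPh3 fac (chiral).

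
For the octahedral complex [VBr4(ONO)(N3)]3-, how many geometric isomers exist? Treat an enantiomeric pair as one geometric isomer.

2

An octahedron has six vertices in three trans pairs; every non-trans pair is cis.
There are 2 geometric isomers: ONO and N3 mutually trans; ONO and N3 mutually cis.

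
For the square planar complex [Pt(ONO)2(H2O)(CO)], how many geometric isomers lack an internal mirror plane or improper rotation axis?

A square has two trans pairs of vertices; adjacent vertices are cis.
Systematic placement gives 2 geometric isomers: ONO cis; ONO trans.
Each arrangement has an internal mirror plane or centre of symmetry, so none is chiral.

0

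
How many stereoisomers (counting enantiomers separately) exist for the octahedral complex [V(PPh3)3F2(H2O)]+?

Working through the distinct placements yields 3 geometric isomers: PPh3 mer, F trans; PPh3 mer, F cis; PPh3 fac, F cis.
Each arrangement has an internal mirror plane or centre of symmetry, so none is chiral.

3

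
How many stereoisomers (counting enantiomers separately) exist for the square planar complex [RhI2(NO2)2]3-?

A square has two trans pairs of vertices; adjacent vertices are cis.
There are 2 geometric isomers: I cis; I trans.
Each arrangement has an internal mirror plane or centre of symmetry, so none is chiral.

2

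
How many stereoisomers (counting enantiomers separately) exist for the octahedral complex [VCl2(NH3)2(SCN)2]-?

6

In an octahedral complex each vertex has one trans partner and four cis neighbours.
Systematic placement gives 5 geometric isomers: Cl trans, NH3 trans, SCN trans; Cl trans, NH3 cis, SCN cis; Cl cis, NH3 cis, SCN trans; Cl cis, NH3 cis, SCN cis (chiral); Cl cis, NH3 trans, SCN cis.
One of these lacks any improper symmetry element and so occurs as an enantiomeric pair, giving 5 + 1 = 6 stereoisomers in total.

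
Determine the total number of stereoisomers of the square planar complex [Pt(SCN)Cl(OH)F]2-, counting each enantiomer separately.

3

Working through the distinct placements yields 3 geometric isomers: (Cl/OH trans, F/SCN trans); (Cl/SCN trans, F/OH trans); (Cl/F trans, OH/SCN trans).
Each arrangement has an internal mirror plane or centre of symmetry, so none is chiral.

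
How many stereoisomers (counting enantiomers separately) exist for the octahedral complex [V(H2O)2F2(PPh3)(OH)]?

The six octahedral sites form three mutually perpendicular trans pairs.
Working through the distinct placements yields 6 geometric isomers: H2O trans, F trans; H2O cis, F trans; H2O cis, F cis (3 arrangements, 2 chiral); H2O trans, F cis.
Of these, 2 lack any improper symmetry element and so occur as enantiomeric pairs, giving 6 + 2 = 8 stereoisomers in total.

8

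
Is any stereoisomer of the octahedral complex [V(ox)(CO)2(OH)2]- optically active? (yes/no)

yes

Each ox is bidentate and must span two cis positions.
Systematic placement gives 3 geometric isomers: CO trans, OH cis; CO cis, OH cis (chiral); CO cis, OH trans.
One of these lacks any improper symmetry element and so occurs as an enantiomeric pair, giving 3 + 1 = 4 stereoisomers in total.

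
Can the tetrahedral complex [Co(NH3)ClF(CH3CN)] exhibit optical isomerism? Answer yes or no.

In a tetrahedral complex all four positions are equivalent and every pair of ligands is adjacent — there is no cis/trans distinction.
Only one geometric arrangement is possible; it has no improper symmetry element, so it exists as a pair of enantiomers (2 stereoisomers).

yes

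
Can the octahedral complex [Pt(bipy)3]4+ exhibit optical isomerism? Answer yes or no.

yes

In an octahedral complex each vertex has one trans partner and four cis neighbours.
Each bipy is bidentate and must span two cis positions.
Only one geometric arrangement is possible; it has no improper symmetry element, so it exists as a pair of enantiomers (2 stereoisomers).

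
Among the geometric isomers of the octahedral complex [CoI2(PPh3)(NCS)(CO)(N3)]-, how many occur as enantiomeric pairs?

6

The six octahedral sites form three mutually perpendicular trans pairs.
Systematic enumeration (placing each ligand type in turn and discarding arrangements equivalent by rotation or reflection) gives 9 geometric isomers.
Of these, 6 lack any improper symmetry element and so occur as enantiomeric pairs, giving 9 + 6 = 15 stereoisomers in total.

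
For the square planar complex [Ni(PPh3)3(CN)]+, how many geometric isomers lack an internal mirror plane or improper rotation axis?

0

In a square planar complex each vertex has one trans partner and two cis neighbours.
Only one geometric arrangement is possible.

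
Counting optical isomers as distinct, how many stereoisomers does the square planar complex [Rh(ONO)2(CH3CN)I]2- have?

The distinct arrangements are (2 in all): ONO cis; ONO trans.
Each arrangement has an internal mirror plane or centre of symmetry, so none is chiral.

2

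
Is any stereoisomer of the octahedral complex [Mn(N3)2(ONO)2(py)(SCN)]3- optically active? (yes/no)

yes

The six octahedral sites form three mutually perpendicular trans pairs.
The distinct arrangements are (6 in all): N3 trans, ONO trans; N3 trans, ONO cis; N3 cis, ONO cis (3 arrangements, 2 chiral); N3 cis, ONO trans.
Of these, 2 lack any improper symmetry element and so occur as enantiomeric pairs, giving 6 + 2 = 8 stereoisomers in total.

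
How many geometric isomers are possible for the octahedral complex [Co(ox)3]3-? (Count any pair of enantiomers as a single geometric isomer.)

1

In an octahedral complex each vertex has one trans partner and four cis neighbours.
Each ox is bidentate and must span two cis positions.
Only one geometric arrangement is possible; it has no improper symmetry element, so it exists as a pair of enantiomers (2 stereoisomers).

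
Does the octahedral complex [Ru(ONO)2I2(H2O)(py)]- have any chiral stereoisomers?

yes

An octahedron has six vertices in three trans pairs; every non-trans pair is cis.
The distinct arrangements are (6 in all): ONO cis, I cis (3 arrangements, 2 chiral); ONO trans, I cis; ONO cis, I trans; ONO trans, I trans.
Of these, 2 lack any improper symmetry element and so occur as enantiomeric pairs, giving 6 + 2 = 8 stereoisomers in total.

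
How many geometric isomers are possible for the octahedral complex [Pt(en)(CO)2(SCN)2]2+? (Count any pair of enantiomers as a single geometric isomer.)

3

The six octahedral sites form three mutually perpendicular trans pairs.
Each en is bidentate and must span two cis positions.
There are 3 geometric isomers: CO trans, SCN cis; CO cis, SCN cis (chiral); CO cis, SCN trans.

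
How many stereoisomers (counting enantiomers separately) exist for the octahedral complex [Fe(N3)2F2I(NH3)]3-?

There are 6 geometric isomers: N3 cis, F trans; N3 trans, F trans; N3 cis, F cis (3 arrangements, 2 chiral); N3 trans, F cis.
Of these, 2 lack any improper symmetry element and so occur as enantiomeric pairs, giving 6 + 2 = 8 stereoisomers in total.

8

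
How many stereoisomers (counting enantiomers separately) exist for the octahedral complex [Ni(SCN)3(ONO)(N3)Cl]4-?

5

The six octahedral sites form three mutually perpendicular trans pairs.
Systematic placement gives 4 geometric isomers: SCN mer (3 arrangements); SCN fac (chiral).
One of these lacks any improper symmetry element and so occurs as an enantiomeric pair, giving 4 + 1 = 5 stereoisomers in total.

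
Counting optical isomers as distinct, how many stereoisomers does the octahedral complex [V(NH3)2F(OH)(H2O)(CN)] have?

In an octahedral complex each vertex has one trans partner and four cis neighbours.
Exhaustive case analysis gives 9 geometric isomers.
Of these, 6 lack any improper symmetry element and so occur as enantiomeric pairs, giving 9 + 6 = 15 stereoisomers in total.

15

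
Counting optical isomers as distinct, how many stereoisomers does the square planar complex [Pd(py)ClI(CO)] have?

3

In a square planar complex each vertex has one trans partner and two cis neighbours.
The distinct arrangements are (3 in all): (CO/I trans, Cl/py trans); (CO/py trans, Cl/I trans); (CO/Cl trans, I/py trans).
Each arrangement has an internal mirror plane or centre of symmetry, so none is chiral.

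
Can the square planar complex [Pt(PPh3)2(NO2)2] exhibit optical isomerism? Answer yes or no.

In a square planar complex each vertex has one trans partner and two cis neighbours.
The distinct arrangements are (2 in all): PPh3 cis; PPh3 trans.
Each arrangement has an internal mirror plane or centre of symmetry, so none is chiral.

no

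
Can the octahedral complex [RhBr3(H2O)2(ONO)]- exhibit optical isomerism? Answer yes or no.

no

An octahedron has six vertices in three trans pairs; every non-trans pair is cis.
The distinct arrangements are (3 in all): Br mer, H2O cis; Br mer, H2O trans; Br fac, H2O cis.
Each arrangement has an internal mirror plane or centre of symmetry, so none is chiral.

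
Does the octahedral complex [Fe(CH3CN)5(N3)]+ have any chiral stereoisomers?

Only one geometric arrangement is possible.

no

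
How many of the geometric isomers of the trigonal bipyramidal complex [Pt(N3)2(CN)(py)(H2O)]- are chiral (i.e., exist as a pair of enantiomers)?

3

A trigonal bipyramid has two axial and three equatorial sites, which are chemically inequivalent.
Systematic enumeration (placing each ligand type in turn and discarding arrangements equivalent by rotation or reflection) gives 7 geometric isomers.
Of these, 3 lack any improper symmetry element and so occur as enantiomeric pairs, giving 7 + 3 = 10 stereoisomers in total.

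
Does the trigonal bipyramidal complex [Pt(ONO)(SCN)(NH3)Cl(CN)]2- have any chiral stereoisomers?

yes

Systematic enumeration (placing each ligand type in turn and discarding arrangements equivalent by rotation or reflection) gives 10 geometric isomers.
Of these, 10 lack any improper symmetry element and so occur as enantiomeric pairs, giving 10 + 10 = 20 stereoisomers in total.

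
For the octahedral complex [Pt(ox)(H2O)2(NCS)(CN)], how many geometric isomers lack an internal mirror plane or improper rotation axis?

The six octahedral sites form three mutually perpendicular trans pairs.
Each ox is bidentate and must span two cis positions.
Working through the distinct placements yields 4 geometric isomers: H2O cis (3 arrangements, 2 chiral); H2O trans.
Of these, 2 lack any improper symmetry element and so occur as enantiomeric pairs, giving 4 + 2 = 6 stereoisomers in total.

2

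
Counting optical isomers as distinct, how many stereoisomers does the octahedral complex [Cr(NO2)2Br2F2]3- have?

6

In an octahedral complex each vertex has one trans partner and four cis neighbours.
Working through the distinct placements yields 5 geometric isomers: NO2 trans, Br trans, F trans; NO2 cis, Br trans, F cis; NO2 trans, Br cis, F cis; NO2 cis, Br cis, F cis (chiral); NO2 cis, Br cis, F trans.
One of these lacks any improper symmetry element and so occurs as an enantiomeric pair, giving 5 + 1 = 6 stereoisomers in total.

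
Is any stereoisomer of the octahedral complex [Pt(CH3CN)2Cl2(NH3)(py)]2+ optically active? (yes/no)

yes

In an octahedral complex each vertex has one trans partner and four cis neighbours.
Systematic placement gives 6 geometric isomers: CH3CN trans, Cl trans; CH3CN trans, Cl cis; CH3CN cis, Cl cis (3 arrangements, 2 chiral); CH3CN cis, Cl trans.
Of these, 2 lack any improper symmetry element and so occur as enantiomeric pairs, giving 6 + 2 = 8 stereoisomers in total.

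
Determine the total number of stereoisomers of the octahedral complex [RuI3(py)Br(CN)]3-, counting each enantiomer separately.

5

In an octahedral complex each vertex has one trans partner and four cis neighbours.
The distinct arrangements are (4 in all): I mer (3 arrangements); I fac (chiral).
One of these lacks any improper symmetry element and so occurs as an enantiomeric pair, giving 4 + 1 = 5 stereoisomers in total.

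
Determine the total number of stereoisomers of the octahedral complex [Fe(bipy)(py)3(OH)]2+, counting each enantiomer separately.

2

Each bipy is bidentate and must span two cis positions.
The distinct arrangements are (2 in all): py mer; py fac.
Each arrangement has an internal mirror plane or centre of symmetry, so none is chiral.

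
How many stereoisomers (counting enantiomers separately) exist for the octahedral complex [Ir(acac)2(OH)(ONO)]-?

In an octahedral complex each vertex has one trans partner and four cis neighbours.
Each acac is bidentate and must span two cis positions.
Working through the distinct placements yields 2 geometric isomers: OH and ONO mutually trans; OH and ONO mutually cis (chiral).
One of these lacks any improper symmetry element and so occurs as an enantiomeric pair, giving 2 + 1 = 3 stereoisomers in total.

3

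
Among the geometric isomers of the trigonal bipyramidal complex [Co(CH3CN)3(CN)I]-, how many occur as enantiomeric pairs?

0

In a trigonal bipyramid the two axial positions differ from the three equatorial ones.
There are 4 geometric isomers: CN equatorial, I equatorial; CN axial, I equatorial; CN equatorial, I axial; CN axial, I axial.
Each arrangement has an internal mirror plane or centre of symmetry, so none is chiral.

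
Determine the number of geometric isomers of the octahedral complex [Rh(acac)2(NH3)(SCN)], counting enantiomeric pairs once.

2

The six octahedral sites form three mutually perpendicular trans pairs.
Each acac is bidentate and must span two cis positions.
Working through the distinct placements yields 2 geometric isomers: NH3 and SCN mutually trans; NH3 and SCN mutually cis (chiral).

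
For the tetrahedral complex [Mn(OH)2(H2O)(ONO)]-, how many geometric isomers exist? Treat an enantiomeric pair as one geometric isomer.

1

Only one geometric arrangement is possible.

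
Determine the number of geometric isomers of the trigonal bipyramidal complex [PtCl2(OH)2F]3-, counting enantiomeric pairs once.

5

In a trigonal bipyramid the two axial positions differ from the three equatorial ones.
Placing the ligands in turn and identifying arrangements related by rotation or reflection leaves 5 distinct geometric isomers.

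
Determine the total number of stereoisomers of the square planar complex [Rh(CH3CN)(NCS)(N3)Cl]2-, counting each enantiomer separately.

3

In a square planar complex each vertex has one trans partner and two cis neighbours.
Systematic placement gives 3 geometric isomers: (CH3CN/N3 trans, Cl/NCS trans); (CH3CN/NCS trans, Cl/N3 trans); (CH3CN/Cl trans, N3/NCS trans).
Each arrangement has an internal mirror plane or centre of symmetry, so none is chiral.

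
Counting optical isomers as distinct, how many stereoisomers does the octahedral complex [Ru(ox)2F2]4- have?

An octahedron has six vertices in three trans pairs; every non-trans pair is cis.
Each ox is bidentate and must span two cis positions.
Working through the distinct placements yields 2 geometric isomers: F trans; F cis (chiral).
One of these lacks any improper symmetry element and so occurs as an enantiomeric pair, giving 2 + 1 = 3 stereoisomers in total.

3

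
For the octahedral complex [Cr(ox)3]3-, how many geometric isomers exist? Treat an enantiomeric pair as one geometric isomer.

In an octahedral complex each vertex has one trans partner and four cis neighbours.
Each ox is bidentate and must span two cis positions.
Only one geometric arrangement is possible; it has no improper symmetry element, so it exists as a pair of enantiomers (2 stereoisomers).

1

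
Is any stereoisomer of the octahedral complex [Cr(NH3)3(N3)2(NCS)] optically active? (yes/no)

In an octahedral complex each vertex has one trans partner and four cis neighbours.
Systematic placement gives 3 geometric isomers: NH3 mer, N3 trans; NH3 mer, N3 cis; NH3 fac, N3 cis.
Each arrangement has an internal mirror plane or centre of symmetry, so none is chiral.

no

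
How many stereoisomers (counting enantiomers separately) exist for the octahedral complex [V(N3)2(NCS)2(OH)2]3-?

In an octahedral complex each vertex has one trans partner and four cis neighbours.
Working through the distinct placements yields 5 geometric isomers: N3 trans, NCS trans, OH trans; N3 trans, NCS cis, OH cis; N3 cis, NCS cis, OH trans; N3 cis, NCS cis, OH cis (chiral); N3 cis, NCS trans, OH cis.
One of these lacks any improper symmetry element and so occurs as an enantiomeric pair, giving 5 + 1 = 6 stereoisomers in total.

6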